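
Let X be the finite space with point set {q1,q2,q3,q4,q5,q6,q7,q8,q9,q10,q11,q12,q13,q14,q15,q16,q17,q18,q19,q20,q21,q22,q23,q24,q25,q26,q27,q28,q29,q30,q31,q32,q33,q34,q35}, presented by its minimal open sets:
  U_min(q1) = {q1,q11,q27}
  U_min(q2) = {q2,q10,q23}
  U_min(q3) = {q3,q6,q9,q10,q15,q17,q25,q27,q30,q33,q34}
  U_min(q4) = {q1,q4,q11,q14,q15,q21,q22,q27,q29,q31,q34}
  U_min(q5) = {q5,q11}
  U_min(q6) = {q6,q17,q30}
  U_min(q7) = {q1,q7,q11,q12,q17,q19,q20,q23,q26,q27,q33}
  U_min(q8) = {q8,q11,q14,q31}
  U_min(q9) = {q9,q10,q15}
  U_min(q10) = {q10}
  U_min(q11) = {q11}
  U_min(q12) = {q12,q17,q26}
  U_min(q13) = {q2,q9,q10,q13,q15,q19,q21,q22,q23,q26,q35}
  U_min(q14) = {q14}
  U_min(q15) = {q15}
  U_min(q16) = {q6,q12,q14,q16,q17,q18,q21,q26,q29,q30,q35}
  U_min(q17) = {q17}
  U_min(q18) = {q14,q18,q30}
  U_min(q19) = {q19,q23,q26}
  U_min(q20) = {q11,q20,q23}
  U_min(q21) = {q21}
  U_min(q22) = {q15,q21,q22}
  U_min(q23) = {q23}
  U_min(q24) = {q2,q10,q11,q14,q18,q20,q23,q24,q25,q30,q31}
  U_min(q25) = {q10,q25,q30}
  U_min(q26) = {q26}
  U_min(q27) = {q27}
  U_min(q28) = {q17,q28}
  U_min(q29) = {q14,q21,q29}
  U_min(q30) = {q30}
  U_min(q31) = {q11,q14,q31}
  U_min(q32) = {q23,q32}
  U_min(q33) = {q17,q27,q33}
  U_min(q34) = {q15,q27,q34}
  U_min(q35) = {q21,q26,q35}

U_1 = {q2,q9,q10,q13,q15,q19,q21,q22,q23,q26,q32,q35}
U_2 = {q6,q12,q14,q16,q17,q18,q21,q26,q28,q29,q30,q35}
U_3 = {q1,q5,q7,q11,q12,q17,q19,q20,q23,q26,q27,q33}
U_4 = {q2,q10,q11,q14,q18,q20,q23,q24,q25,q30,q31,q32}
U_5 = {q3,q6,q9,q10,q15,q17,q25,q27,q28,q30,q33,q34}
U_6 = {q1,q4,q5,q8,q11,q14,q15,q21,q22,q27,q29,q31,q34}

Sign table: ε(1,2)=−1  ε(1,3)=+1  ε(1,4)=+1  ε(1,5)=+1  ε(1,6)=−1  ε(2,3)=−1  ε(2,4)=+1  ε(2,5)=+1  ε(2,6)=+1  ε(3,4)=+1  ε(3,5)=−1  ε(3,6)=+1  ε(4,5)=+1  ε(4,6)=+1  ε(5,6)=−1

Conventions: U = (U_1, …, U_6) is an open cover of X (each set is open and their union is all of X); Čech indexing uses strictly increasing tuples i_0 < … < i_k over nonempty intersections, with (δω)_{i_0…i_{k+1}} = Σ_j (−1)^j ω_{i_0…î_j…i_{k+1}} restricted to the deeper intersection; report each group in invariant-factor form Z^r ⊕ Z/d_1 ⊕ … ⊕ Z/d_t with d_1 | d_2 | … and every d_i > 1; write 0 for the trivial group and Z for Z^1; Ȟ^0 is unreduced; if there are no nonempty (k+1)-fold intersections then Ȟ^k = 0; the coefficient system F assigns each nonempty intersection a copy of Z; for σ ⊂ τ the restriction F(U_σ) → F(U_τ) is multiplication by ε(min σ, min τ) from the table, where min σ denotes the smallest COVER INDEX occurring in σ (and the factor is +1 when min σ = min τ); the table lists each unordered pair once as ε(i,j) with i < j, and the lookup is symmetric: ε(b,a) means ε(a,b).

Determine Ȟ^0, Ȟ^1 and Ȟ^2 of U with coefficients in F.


Ȟ^0 ≅ 0; Ȟ^1 ≅ Z/2; Ȟ^2 ≅ Z

intersection data:
  U12={q21,q26,q35} U13={q19,q23,q26} U14={q2,q10,q23,q32} U15={q9,q10,q15} U16={q15,q21,q22} U23={q12,q17,q26} U24={q14,q18,q30} U25={q6,q17,q28,q30} U26={q14,q21,q29} U34={q11,q20,q23} U35={q17,q27,q33} U36={q1,q5,q11,q27} U45={q10,q25,q30} U46={q11,q14,q31} U56={q15,q27,q34}
  U123={q26} U126={q21} U134={q23} U145={q10} U156={q15} U235={q17} U245={q30} U246={q14} U346={q11} U356={q27}
C dims 6,15,10; δ0: rk 6, SNF 1^5·2; δ1: rk 9, SNF 1^9
Ȟ^0 = (6 − 6) − 0 = 0, so Ȟ^0 ≅ 0
Ȟ^1 = (15 − 9) − 6 = 0 plus torsion [2], so Ȟ^1 ≅ Z/2
Ȟ^2 = (10 − 0) − 9 = 1, so Ȟ^2 ≅ Z


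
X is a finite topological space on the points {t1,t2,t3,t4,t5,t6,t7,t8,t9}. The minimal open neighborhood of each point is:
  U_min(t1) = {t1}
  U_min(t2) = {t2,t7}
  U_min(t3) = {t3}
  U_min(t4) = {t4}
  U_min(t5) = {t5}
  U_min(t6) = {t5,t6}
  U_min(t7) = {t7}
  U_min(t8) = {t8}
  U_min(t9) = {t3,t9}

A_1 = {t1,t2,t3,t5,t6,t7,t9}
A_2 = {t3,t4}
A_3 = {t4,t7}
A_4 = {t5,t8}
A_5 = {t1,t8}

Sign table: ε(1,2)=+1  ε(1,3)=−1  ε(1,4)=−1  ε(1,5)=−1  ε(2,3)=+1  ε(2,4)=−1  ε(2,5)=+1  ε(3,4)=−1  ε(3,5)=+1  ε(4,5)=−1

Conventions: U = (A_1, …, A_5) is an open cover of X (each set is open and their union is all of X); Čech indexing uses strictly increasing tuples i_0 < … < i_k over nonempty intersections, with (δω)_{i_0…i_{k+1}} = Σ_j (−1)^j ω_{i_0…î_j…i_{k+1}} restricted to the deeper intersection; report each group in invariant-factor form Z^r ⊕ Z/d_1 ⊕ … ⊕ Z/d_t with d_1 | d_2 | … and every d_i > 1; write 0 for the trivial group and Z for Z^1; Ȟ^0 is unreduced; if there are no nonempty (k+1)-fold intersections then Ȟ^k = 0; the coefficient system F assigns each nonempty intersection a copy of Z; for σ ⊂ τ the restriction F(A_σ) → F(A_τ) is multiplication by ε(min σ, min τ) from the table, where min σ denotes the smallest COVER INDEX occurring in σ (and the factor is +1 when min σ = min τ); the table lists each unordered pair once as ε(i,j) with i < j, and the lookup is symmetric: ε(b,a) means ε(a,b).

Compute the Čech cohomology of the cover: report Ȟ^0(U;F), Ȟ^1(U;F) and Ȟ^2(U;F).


nonempty overlaps:
  A12={t3} A13={t7} A14={t5} A15={t1} A23={t4} A45={t8}
C dims 5,6; δ0: rk 5, SNF 1^4·2
degree 0: 5−5−0 = 0 → Ȟ^0 ≅ 0
degree 1: 6−0−5 = 1 plus torsion [2] → Ȟ^1 ≅ Z ⊕ Z/2
degree 2: 0−0−0 = 0 → Ȟ^2 ≅ 0

Ȟ^0 ≅ 0; Ȟ^1 ≅ Z ⊕ Z/2; Ȟ^2 ≅ 0


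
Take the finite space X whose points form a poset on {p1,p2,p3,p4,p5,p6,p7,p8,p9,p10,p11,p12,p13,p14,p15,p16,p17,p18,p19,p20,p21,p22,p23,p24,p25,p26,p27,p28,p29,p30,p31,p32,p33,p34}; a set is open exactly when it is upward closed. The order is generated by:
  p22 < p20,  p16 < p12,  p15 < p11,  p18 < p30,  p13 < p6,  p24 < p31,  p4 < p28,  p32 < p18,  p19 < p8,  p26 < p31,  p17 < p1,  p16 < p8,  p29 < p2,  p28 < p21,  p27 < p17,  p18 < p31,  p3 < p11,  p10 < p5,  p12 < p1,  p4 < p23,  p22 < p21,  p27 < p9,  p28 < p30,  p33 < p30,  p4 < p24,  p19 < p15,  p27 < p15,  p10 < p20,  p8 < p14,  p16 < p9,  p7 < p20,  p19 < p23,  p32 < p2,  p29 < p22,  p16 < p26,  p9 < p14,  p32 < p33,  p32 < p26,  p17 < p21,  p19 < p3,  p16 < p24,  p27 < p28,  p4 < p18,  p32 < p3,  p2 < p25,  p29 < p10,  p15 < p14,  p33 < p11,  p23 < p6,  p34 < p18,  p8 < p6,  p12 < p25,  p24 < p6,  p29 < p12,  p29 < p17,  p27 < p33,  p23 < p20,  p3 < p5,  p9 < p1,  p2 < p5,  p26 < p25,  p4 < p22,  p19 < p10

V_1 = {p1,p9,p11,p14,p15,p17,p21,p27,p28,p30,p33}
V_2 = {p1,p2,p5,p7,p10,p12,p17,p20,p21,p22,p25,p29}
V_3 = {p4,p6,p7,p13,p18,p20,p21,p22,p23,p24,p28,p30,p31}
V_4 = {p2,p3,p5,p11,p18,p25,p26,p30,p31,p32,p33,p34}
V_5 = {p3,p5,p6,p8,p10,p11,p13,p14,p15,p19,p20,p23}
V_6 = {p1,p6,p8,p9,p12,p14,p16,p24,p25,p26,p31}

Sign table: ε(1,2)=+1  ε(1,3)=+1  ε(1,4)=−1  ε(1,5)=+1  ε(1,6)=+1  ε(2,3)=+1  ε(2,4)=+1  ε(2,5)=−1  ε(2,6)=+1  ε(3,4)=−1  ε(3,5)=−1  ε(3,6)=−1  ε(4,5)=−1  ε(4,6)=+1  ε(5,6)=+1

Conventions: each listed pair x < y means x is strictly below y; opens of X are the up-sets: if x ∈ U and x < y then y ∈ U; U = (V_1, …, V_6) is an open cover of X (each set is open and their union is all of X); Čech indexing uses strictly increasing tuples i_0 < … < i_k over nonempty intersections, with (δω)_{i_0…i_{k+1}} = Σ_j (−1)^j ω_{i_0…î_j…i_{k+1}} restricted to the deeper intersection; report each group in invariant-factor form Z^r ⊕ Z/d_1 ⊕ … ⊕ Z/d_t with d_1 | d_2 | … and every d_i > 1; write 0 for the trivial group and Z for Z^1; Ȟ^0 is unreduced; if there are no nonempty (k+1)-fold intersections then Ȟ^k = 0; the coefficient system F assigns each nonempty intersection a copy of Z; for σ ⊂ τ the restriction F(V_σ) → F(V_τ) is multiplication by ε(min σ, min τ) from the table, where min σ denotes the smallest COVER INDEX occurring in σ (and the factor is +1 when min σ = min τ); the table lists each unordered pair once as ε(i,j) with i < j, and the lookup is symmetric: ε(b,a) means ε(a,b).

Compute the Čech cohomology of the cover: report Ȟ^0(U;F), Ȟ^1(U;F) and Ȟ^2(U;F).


nerve simplices:
  V12={p1,p17,p21} V13={p21,p28,p30} V14={p11,p30,p33} V15={p11,p14,p15} V16={p1,p9,p14} V23={p7,p20,p21,p22} V24={p2,p5,p25} V25={p5,p10,p20} V26={p1,p12,p25} V34={p18,p30,p31} V35={p6,p13,p20,p23} V36={p6,p24,p31} V45={p3,p5,p11} V46={p25,p26,p31} V56={p6,p8,p14}
  V123={p21} V126={p1} V134={p30} V145={p11} V156={p14} V235={p20} V245={p5} V246={p25} V346={p31} V356={p6}
C dims 6,15,10; δ0: rk 6, SNF 1^5·2; δ1: rk 9, SNF 1^9
degree 0: 6−6−0 = 0 → Ȟ^0 ≅ 0
degree 1: 15−9−6 = 0 plus torsion [2] → Ȟ^1 ≅ Z/2
degree 2: 10−0−9 = 1 → Ȟ^2 ≅ Z

Ȟ^0 = 0, Ȟ^1 = Z/2, Ȟ^2 = Z


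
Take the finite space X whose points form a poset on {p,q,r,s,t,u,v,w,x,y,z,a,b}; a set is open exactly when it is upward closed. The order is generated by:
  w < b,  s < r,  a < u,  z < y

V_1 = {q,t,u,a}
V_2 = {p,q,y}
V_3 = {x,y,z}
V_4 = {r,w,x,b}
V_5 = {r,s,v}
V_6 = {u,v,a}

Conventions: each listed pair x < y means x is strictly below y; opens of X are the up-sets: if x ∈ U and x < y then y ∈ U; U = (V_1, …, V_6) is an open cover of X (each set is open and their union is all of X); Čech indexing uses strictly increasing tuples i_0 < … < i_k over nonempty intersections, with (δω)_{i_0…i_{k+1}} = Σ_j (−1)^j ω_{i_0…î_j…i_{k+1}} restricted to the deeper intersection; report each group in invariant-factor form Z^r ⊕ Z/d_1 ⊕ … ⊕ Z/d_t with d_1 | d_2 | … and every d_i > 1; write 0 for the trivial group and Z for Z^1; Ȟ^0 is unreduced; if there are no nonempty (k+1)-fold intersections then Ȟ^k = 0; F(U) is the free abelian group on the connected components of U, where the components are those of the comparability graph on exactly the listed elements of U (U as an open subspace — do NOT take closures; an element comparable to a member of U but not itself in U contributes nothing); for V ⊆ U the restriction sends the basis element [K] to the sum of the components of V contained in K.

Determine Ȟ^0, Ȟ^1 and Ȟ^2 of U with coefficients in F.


cover nerve:
  V12={q} V16={u,a} V23={y} V34={x} V45={r} V56={v}
components per intersection:
  V1: {q} {t} {u,a}
  V2: {p} {q} {y}
  V3: {x} {y,z}
  V4: {r} {w,b} {x}
  V5: {r,s} {v}
  V6: {u,a} {v}
  V12: {q}
  V16: {u,a}
  V23: {y}
  V34: {x}
  V45: {r}
  V56: {v}
C dims 15,6; δ0: rk 6, SNF 1^6
Ȟ^0: (15−6)−0=9 ⇒ Z^9
Ȟ^1: (6−0)−6=0 ⇒ 0
Ȟ^2: (0−0)−0=0 ⇒ 0

Ȟ^0 ≅ Z^9; Ȟ^1 ≅ 0; Ȟ^2 ≅ 0


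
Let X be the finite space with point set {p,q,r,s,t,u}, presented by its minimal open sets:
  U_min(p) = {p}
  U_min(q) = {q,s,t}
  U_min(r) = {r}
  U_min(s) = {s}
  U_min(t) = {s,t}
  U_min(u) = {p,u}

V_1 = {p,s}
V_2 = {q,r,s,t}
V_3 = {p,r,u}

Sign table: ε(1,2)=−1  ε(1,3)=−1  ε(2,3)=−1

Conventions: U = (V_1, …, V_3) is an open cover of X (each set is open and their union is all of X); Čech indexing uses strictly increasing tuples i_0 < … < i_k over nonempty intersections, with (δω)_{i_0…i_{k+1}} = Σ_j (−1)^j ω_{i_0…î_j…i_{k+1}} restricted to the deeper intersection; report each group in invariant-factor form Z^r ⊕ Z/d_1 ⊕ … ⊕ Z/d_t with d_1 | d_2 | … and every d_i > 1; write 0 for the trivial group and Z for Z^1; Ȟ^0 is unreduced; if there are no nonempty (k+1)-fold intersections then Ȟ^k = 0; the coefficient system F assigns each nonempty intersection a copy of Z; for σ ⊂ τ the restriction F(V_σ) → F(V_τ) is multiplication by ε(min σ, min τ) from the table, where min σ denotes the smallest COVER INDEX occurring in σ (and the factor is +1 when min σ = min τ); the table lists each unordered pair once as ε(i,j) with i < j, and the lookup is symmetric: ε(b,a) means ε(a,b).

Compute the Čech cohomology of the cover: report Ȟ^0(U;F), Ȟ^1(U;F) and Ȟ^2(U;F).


Ȟ^0 ≅ 0; Ȟ^1 ≅ Z/2; Ȟ^2 ≅ 0

nonempty intersections:
  V12={s} V13={p} V23={r}
C dims 3,3; δ0: rk 3, SNF 1^2·2
Ȟ^0: (3−3)−0=0 ⇒ 0
Ȟ^1: (3−0)−3=0 plus torsion [2] ⇒ Z/2
Ȟ^2: (0−0)−0=0 ⇒ 0


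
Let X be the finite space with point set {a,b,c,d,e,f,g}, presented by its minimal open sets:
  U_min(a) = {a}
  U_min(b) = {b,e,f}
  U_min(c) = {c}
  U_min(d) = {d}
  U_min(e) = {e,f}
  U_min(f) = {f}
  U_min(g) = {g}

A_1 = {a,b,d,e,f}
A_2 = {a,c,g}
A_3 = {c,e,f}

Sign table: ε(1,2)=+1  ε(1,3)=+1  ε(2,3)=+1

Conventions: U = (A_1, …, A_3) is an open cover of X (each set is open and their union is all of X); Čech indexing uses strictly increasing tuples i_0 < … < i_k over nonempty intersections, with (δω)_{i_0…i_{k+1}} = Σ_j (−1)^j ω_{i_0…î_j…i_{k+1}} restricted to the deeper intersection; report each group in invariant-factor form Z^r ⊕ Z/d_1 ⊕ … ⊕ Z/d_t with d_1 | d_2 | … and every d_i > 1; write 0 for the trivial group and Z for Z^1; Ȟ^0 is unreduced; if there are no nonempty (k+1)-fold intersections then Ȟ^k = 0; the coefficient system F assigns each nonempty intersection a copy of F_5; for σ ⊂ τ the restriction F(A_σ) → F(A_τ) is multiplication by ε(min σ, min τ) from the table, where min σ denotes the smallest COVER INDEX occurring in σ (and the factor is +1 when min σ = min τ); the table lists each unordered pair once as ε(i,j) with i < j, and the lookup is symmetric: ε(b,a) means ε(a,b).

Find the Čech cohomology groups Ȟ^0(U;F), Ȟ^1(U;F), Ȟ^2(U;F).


nonempty overlaps:
  A12={a} A13={e,f} A23={c}
C dims 3,3; δ0: rk_F5 2
degree 0: 3−2−0 = 1 → Ȟ^0 ≅ Z/5
degree 1: 3−0−2 = 1 → Ȟ^1 ≅ Z/5
degree 2: 0−0−0 = 0 → Ȟ^2 ≅ 0

Ȟ^0 ≅ Z/5; Ȟ^1 ≅ Z/5; Ȟ^2 ≅ 0


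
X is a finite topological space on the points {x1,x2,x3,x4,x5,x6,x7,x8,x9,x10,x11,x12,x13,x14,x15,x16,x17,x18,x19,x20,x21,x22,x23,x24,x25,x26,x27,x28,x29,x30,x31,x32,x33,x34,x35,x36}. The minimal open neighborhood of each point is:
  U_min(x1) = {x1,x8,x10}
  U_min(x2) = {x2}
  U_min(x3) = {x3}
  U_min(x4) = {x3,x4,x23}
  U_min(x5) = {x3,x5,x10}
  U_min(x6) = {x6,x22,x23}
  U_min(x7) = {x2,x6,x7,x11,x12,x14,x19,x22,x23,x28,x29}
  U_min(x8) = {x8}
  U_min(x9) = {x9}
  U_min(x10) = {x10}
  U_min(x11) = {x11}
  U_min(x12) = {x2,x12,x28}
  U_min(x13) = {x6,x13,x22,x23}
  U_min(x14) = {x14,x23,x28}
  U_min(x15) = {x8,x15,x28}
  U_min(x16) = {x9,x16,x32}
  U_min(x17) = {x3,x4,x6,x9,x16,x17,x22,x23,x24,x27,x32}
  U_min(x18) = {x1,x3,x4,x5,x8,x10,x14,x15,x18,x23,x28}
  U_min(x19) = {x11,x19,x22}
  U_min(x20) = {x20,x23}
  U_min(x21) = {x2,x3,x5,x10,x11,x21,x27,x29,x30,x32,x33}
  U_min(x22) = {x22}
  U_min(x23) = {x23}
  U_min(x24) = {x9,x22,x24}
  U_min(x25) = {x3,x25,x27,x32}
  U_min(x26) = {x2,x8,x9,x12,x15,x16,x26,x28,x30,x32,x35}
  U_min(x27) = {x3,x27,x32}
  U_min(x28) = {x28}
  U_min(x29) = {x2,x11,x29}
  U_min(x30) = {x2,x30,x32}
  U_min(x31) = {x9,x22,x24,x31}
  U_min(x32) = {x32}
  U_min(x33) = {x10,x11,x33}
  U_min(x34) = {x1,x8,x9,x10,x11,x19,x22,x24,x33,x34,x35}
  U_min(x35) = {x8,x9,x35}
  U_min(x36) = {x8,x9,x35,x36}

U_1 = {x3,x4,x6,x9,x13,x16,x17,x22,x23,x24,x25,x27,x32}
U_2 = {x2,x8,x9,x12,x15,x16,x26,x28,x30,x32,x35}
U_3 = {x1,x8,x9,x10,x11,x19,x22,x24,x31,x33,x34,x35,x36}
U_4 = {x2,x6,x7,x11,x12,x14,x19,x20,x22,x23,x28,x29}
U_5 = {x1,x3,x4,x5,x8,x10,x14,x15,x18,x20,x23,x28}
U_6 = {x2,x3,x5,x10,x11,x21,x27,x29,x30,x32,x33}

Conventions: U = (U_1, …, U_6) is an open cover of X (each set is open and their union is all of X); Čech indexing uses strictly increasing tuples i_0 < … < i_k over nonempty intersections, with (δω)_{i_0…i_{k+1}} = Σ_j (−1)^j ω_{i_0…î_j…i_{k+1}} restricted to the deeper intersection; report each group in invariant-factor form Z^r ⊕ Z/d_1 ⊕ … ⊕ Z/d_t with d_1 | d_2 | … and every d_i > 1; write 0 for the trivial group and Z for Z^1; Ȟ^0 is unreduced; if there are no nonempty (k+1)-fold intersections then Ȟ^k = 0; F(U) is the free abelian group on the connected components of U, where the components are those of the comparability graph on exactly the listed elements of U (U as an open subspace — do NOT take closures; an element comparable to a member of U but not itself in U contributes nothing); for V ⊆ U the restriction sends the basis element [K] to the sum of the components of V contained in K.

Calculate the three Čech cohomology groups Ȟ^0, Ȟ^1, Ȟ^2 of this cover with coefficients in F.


Ȟ^0(U;F) ≅ Z; Ȟ^1(U;F) ≅ 0; Ȟ^2(U;F) ≅ Z/2

nerve simplices:
  U12={x9,x16,x32} U13={x9,x22,x24} U14={x6,x22,x23} U15={x3,x4,x23} U16={x3,x27,x32} U23={x8,x9,x35} U24={x2,x12,x28} U25={x8,x15,x28} U26={x2,x30,x32} U34={x11,x19,x22} U35={x1,x8,x10} U36={x10,x11,x33} U45={x14,x20,x23,x28} U46={x2,x11,x29} U56={x3,x5,x10}
  U123={x9} U126={x32} U134={x22} U145={x23} U156={x3} U235={x8} U245={x28} U246={x2} U346={x11} U356={x10}
components per intersection:
  U1: {x3,x4,x6,x9,x13,x16,x17,x22,x23,x24,x25,x27,x32}
  U2: {x2,x8,x9,x12,x15,x16,x26,x28,x30,x32,x35}
  U3: {x1,x8,x9,x10,x11,x19,x22,x24,x31,x33,x34,x35,x36}
  U4: {x2,x6,x7,x11,x12,x14,x19,x20,x22,x23,x28,x29}
  U5: {x1,x3,x4,x5,x8,x10,x14,x15,x18,x20,x23,x28}
  U6: {x2,x3,x5,x10,x11,x21,x27,x29,x30,x32,x33}
  U12: {x9,x16,x32}
  U13: {x9,x22,x24}
  U14: {x6,x22,x23}
  U15: {x3,x4,x23}
  U16: {x3,x27,x32}
  U23: {x8,x9,x35}
  U24: {x2,x12,x28}
  U25: {x8,x15,x28}
  U26: {x2,x30,x32}
  U34: {x11,x19,x22}
  U35: {x1,x8,x10}
  U36: {x10,x11,x33}
  U45: {x14,x20,x23,x28}
  U46: {x2,x11,x29}
  U56: {x3,x5,x10}
  U123: {x9}
  U126: {x32}
  U134: {x22}
  U145: {x23}
  U156: {x3}
  U235: {x8}
  U245: {x28}
  U246: {x2}
  U346: {x11}
  U356: {x10}
C dims 6,15,10; δ0: rk 5, SNF 1^5; δ1: rk 10, SNF 1^9·2
degree 0: 6−5−0 = 1 → Ȟ^0 ≅ Z
degree 1: 15−10−5 = 0 → Ȟ^1 ≅ 0
degree 2: 10−0−10 = 0 plus torsion [2] → Ȟ^2 ≅ Z/2


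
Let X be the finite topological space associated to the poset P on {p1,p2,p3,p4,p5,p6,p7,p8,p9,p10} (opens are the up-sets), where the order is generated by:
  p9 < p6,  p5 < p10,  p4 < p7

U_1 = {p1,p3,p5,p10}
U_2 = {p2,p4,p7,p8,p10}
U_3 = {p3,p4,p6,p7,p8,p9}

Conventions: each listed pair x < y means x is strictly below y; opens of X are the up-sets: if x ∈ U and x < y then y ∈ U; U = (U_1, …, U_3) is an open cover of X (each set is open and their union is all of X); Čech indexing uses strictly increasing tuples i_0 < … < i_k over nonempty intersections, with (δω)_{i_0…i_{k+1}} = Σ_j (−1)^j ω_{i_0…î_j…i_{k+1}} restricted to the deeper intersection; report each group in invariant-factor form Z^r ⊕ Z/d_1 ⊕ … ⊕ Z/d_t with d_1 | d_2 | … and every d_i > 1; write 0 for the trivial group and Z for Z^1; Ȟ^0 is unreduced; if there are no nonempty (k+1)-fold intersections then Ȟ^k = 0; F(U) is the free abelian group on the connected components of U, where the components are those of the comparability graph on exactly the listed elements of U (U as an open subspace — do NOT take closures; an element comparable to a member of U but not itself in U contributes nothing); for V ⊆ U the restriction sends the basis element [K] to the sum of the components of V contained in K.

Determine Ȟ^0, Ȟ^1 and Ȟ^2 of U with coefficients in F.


nonempty intersections:
  U12={p10} U13={p3} U23={p4,p7,p8}
components per intersection:
  U1: {p1} {p3} {p5,p10}
  U2: {p2} {p4,p7} {p8} {p10}
  U3: {p3} {p4,p7} {p6,p9} {p8}
  U12: {p10}
  U13: {p3}
  U23: {p4,p7} {p8}
C dims 11,4; δ0: rk 4, SNF 1^4
Ȟ^0: (11−4)−0=7 ⇒ Z^7
Ȟ^1: (4−0)−4=0 ⇒ 0
Ȟ^2: (0−0)−0=0 ⇒ 0

Ȟ^0 = Z^7; Ȟ^1 = 0; Ȟ^2 = 0


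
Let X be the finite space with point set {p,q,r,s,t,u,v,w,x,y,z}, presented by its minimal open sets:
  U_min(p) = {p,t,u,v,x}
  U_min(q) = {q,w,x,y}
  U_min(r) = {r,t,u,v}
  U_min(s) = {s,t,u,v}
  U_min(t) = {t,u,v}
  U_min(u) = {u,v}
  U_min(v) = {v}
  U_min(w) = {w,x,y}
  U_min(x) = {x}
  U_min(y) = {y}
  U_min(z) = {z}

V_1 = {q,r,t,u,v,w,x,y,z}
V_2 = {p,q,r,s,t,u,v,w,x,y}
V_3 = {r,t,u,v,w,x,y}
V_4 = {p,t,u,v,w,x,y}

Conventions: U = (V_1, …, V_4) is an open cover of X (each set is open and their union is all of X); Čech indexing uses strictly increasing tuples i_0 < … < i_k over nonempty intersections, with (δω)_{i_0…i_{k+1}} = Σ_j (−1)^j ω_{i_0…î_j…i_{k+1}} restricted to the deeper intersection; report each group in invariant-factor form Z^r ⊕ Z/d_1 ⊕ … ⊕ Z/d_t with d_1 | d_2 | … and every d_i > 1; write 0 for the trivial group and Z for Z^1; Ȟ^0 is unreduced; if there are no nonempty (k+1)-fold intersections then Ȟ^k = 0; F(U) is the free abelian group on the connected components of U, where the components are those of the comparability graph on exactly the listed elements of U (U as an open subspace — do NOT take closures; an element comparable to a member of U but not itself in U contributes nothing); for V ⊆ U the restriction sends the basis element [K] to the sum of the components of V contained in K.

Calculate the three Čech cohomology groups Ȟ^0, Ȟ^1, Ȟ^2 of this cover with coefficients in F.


intersection data:
  V12={q,r,t,u,v,w,x,y} V13={r,t,u,v,w,x,y} V14={t,u,v,w,x,y} V23={r,t,u,v,w,x,y} V24={p,t,u,v,w,x,y} V34={t,u,v,w,x,y}
  V123={r,t,u,v,w,x,y} V124={t,u,v,w,x,y} V134={t,u,v,w,x,y} V234={t,u,v,w,x,y}
  V1234={t,u,v,w,x,y}
components per intersection:
  V1: {q,w,x,y} {r,t,u,v} {z}
  V2: {p,q,r,s,t,u,v,w,x,y}
  V3: {r,t,u,v} {w,x,y}
  V4: {p,t,u,v,w,x,y}
  V12: {q,w,x,y} {r,t,u,v}
  V13: {r,t,u,v} {w,x,y}
  V14: {t,u,v} {w,x,y}
  V23: {r,t,u,v} {w,x,y}
  V24: {p,t,u,v,w,x,y}
  V34: {t,u,v} {w,x,y}
  V123: {r,t,u,v} {w,x,y}
  V124: {t,u,v} {w,x,y}
  V134: {t,u,v} {w,x,y}
  V234: {t,u,v} {w,x,y}
  V1234: {t,u,v} {w,x,y}
C dims 7,11,8,2; δ0: rk 5, SNF 1^5; δ1: rk 6, SNF 1^6; δ2: rk 2, SNF 1^2
Ȟ^0 = (7 − 5) − 0 = 2, so Ȟ^0 ≅ Z^2
Ȟ^1 = (11 − 6) − 5 = 0, so Ȟ^1 ≅ 0
Ȟ^2 = (8 − 2) − 6 = 0, so Ȟ^2 ≅ 0

Ȟ^0(U;F) ≅ Z^2,  Ȟ^1(U;F) ≅ 0,  Ȟ^2(U;F) ≅ 0


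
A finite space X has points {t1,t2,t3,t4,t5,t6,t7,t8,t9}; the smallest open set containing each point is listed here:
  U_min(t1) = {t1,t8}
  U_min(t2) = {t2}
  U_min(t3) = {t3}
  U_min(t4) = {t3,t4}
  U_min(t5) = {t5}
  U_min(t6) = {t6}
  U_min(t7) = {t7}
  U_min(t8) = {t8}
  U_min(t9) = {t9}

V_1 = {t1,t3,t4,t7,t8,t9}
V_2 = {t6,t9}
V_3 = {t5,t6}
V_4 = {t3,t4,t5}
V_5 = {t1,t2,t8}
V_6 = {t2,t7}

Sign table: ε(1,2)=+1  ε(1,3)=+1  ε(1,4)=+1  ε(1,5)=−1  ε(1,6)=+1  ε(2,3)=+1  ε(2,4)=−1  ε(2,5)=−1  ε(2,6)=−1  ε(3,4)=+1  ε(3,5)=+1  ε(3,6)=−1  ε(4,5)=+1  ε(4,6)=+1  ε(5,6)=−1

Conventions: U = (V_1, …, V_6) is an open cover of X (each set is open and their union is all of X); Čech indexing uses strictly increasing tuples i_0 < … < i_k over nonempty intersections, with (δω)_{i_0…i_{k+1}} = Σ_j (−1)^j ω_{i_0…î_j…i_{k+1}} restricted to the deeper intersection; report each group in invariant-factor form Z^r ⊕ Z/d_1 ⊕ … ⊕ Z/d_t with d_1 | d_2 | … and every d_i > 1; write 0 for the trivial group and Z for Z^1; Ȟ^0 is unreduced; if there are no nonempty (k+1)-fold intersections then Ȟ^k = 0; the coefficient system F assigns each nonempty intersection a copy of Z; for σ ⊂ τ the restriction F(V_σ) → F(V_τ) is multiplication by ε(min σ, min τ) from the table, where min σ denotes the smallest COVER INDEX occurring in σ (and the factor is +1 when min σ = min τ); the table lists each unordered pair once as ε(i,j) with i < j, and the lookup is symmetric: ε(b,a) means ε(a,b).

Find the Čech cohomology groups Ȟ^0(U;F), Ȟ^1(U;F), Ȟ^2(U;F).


Ȟ^0 = Z, Ȟ^1 = Z^2 and Ȟ^2 = 0

nonempty intersections:
  V12={t9} V14={t3,t4} V15={t1,t8} V16={t7} V23={t6} V34={t5} V56={t2}
C dims 6,7; δ0: rk 5, SNF 1^5
Ȟ^0: (6−5)−0=1 ⇒ Z
Ȟ^1: (7−0)−5=2 ⇒ Z^2
Ȟ^2: (0−0)−0=0 ⇒ 0


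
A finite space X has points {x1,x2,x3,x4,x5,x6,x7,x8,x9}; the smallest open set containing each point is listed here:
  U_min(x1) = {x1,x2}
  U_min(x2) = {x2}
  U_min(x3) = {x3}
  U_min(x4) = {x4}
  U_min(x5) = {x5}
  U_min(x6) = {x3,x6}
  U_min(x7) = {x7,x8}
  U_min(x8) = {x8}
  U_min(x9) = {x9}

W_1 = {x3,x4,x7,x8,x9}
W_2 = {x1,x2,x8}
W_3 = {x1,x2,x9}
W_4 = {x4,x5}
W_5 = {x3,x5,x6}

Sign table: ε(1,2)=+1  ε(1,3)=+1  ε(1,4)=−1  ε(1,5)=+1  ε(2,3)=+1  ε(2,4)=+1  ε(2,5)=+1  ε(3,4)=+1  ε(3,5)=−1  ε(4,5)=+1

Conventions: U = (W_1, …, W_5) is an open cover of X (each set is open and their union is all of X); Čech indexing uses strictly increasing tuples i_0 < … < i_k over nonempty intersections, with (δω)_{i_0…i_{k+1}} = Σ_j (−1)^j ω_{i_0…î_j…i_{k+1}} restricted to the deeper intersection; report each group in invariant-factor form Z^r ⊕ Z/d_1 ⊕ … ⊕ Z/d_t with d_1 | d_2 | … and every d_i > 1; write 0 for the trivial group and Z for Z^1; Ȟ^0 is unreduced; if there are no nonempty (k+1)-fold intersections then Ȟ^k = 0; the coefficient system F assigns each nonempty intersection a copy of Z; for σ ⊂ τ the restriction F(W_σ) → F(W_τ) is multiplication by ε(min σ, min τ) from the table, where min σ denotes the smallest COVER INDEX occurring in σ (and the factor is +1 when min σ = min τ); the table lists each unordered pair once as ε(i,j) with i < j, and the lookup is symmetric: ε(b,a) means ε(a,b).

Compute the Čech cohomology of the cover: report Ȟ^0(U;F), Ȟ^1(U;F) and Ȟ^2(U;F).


nerve of the cover:
  W12={x8} W13={x9} W14={x4} W15={x3} W23={x1,x2} W45={x5}
C dims 5,6; δ0: rk 5, SNF 1^4·2
Ȟ^0 = (5 − 5) − 0 = 0, so Ȟ^0 ≅ 0
Ȟ^1 = (6 − 0) − 5 = 1 plus torsion [2], so Ȟ^1 ≅ Z ⊕ Z/2
Ȟ^2 = (0 − 0) − 0 = 0, so Ȟ^2 ≅ 0

Ȟ^0 = 0, Ȟ^1 = Z ⊕ Z/2, Ȟ^2 = 0


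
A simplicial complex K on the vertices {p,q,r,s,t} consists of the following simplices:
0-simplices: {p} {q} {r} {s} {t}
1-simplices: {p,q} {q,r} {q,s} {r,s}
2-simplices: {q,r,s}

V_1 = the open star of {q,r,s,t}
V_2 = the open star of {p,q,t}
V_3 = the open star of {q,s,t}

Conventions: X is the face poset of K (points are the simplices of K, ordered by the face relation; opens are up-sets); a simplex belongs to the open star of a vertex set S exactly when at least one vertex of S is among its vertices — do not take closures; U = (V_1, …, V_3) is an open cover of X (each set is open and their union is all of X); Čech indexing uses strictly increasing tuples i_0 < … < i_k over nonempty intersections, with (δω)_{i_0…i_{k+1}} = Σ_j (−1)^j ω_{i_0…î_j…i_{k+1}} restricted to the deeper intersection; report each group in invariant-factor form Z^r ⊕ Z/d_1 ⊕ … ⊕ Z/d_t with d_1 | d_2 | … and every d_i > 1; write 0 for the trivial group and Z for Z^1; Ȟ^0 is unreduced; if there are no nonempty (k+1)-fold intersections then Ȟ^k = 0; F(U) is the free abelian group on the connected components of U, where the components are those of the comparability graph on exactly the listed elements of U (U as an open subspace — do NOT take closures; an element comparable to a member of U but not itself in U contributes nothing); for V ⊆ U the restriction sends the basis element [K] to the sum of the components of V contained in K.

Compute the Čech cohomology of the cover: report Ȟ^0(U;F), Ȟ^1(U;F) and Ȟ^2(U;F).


intersection data:
  V1={{q},{r},{s},{t},{p,q},{q,r},{q,s},{r,s},{q,r,s}} V2={{p},{q},{t},{p,q},{q,r},{q,s},{q,r,s}} V3={{q},{s},{t},{p,q},{q,r},{q,s},{r,s},{q,r,s}}
  V12={{q},{t},{p,q},{q,r},{q,s},{q,r,s}} V13={{q},{s},{t},{p,q},{q,r},{q,s},{r,s},{q,r,s}} V23={{q},{t},{p,q},{q,r},{q,s},{q,r,s}}
  V123={{q},{t},{p,q},{q,r},{q,s},{q,r,s}}
components per intersection:
  V1: {{q},{r},{s},{p,q},{q,r},{q,s},{r,s},{q,r,s}} {{t}}
  V2: {{p},{q},{p,q},{q,r},{q,s},{q,r,s}} {{t}}
  V3: {{q},{s},{p,q},{q,r},{q,s},{r,s},{q,r,s}} {{t}}
  V12: {{q},{p,q},{q,r},{q,s},{q,r,s}} {{t}}
  V13: {{q},{s},{p,q},{q,r},{q,s},{r,s},{q,r,s}} {{t}}
  V23: {{q},{p,q},{q,r},{q,s},{q,r,s}} {{t}}
  V123: {{q},{p,q},{q,r},{q,s},{q,r,s}} {{t}}
C dims 6,6,2; δ0: rk 4, SNF 1^4; δ1: rk 2, SNF 1^2
Ȟ^0 = (6 − 4) − 0 = 2, so Ȟ^0 ≅ Z^2
Ȟ^1 = (6 − 2) − 4 = 0, so Ȟ^1 ≅ 0
Ȟ^2 = (2 − 0) − 2 = 0, so Ȟ^2 ≅ 0

Ȟ^0 ≅ Z^2, Ȟ^1 ≅ 0 and Ȟ^2 ≅ 0


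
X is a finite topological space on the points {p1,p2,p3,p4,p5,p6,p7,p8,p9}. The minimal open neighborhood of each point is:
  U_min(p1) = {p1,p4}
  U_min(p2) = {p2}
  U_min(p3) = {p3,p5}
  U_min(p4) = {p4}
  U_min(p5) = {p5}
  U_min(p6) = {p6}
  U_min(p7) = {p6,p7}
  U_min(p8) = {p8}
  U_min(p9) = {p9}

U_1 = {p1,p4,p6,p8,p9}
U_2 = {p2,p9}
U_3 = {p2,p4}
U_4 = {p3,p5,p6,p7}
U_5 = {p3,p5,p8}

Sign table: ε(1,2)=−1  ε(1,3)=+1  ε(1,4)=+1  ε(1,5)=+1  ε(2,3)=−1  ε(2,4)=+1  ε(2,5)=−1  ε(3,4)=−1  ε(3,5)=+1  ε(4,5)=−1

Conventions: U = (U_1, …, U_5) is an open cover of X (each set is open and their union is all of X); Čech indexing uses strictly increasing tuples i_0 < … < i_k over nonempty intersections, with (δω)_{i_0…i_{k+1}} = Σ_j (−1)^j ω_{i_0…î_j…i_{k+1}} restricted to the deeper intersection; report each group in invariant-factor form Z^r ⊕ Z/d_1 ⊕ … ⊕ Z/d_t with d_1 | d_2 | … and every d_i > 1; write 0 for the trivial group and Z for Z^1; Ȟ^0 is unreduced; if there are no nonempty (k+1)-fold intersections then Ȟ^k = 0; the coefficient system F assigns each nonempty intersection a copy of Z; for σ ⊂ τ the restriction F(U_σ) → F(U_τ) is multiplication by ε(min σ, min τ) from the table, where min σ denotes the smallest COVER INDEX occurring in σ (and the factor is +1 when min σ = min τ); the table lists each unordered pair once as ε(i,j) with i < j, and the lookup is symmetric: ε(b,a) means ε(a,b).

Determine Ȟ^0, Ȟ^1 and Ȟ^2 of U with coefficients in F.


Ȟ^0(U;F) ≅ 0; Ȟ^1(U;F) ≅ Z ⊕ Z/2; Ȟ^2(U;F) ≅ 0

nerve simplices:
  U12={p9} U13={p4} U14={p6} U15={p8} U23={p2} U45={p3,p5}
C dims 5,6; δ0: rk 5, SNF 1^4·2
degree 0: 5−5−0 = 0 → Ȟ^0 ≅ 0
degree 1: 6−0−5 = 1 plus torsion [2] → Ȟ^1 ≅ Z ⊕ Z/2
degree 2: 0−0−0 = 0 → Ȟ^2 ≅ 0


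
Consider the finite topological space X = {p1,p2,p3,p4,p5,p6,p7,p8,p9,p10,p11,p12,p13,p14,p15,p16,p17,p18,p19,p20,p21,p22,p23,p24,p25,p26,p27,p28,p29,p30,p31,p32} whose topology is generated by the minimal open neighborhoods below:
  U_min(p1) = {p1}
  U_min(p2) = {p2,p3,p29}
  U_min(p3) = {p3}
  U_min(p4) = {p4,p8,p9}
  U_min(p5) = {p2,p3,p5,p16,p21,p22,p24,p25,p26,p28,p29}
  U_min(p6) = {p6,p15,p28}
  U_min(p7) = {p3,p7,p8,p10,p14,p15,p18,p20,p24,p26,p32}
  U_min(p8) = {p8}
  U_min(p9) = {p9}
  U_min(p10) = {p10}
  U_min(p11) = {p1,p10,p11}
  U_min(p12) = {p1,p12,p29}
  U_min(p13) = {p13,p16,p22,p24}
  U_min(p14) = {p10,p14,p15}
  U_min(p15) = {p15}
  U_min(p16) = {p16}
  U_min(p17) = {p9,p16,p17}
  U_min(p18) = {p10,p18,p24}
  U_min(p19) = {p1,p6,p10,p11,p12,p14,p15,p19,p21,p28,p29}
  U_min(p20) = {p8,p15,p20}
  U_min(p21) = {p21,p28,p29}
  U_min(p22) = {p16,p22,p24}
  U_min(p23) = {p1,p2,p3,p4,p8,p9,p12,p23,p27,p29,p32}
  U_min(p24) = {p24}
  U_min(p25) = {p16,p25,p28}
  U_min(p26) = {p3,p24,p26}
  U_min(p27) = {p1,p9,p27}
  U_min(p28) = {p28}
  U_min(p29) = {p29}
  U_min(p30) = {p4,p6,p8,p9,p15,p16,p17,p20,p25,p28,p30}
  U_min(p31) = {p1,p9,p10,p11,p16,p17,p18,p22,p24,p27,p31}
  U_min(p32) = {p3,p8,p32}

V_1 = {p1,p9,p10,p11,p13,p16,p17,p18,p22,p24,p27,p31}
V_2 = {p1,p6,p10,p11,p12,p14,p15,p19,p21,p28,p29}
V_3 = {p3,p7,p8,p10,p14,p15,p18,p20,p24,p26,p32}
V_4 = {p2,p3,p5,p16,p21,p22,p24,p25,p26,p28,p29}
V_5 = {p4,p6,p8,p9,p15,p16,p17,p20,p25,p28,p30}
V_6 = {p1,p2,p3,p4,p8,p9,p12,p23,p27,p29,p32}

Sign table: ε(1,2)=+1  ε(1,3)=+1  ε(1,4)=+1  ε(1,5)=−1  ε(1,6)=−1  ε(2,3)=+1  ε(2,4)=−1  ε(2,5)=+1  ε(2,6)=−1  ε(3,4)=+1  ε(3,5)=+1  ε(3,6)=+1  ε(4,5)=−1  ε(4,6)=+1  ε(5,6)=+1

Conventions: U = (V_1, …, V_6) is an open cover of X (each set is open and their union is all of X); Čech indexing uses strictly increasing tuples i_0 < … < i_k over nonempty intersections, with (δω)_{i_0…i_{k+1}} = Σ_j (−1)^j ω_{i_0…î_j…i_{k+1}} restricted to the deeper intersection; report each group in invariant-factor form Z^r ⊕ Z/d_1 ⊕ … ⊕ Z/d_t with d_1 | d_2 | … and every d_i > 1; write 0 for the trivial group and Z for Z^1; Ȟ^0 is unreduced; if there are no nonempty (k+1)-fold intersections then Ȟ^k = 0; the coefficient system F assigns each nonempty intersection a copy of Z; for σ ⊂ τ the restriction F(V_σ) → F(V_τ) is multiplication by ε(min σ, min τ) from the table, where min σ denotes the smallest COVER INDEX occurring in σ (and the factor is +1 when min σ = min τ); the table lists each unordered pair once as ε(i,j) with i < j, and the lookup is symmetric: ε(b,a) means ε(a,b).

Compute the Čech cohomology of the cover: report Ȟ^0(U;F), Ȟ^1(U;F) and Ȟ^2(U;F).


Ȟ^0 = 0; Ȟ^1 = Z/2; Ȟ^2 = Z

cover nerve:
  V12={p1,p10,p11} V13={p10,p18,p24} V14={p16,p22,p24} V15={p9,p16,p17} V16={p1,p9,p27} V23={p10,p14,p15} V24={p21,p28,p29} V25={p6,p15,p28} V26={p1,p12,p29} V34={p3,p24,p26} V35={p8,p15,p20} V36={p3,p8,p32} V45={p16,p25,p28} V46={p2,p3,p29} V56={p4,p8,p9}
  V123={p10} V126={p1} V134={p24} V145={p16} V156={p9} V235={p15} V245={p28} V246={p29} V346={p3} V356={p8}
C dims 6,15,10; δ0: rk 6, SNF 1^5·2; δ1: rk 9, SNF 1^9
Ȟ^0: (6−6)−0=0 ⇒ 0
Ȟ^1: (15−9)−6=0 plus torsion [2] ⇒ Z/2
Ȟ^2: (10−0)−9=1 ⇒ Z


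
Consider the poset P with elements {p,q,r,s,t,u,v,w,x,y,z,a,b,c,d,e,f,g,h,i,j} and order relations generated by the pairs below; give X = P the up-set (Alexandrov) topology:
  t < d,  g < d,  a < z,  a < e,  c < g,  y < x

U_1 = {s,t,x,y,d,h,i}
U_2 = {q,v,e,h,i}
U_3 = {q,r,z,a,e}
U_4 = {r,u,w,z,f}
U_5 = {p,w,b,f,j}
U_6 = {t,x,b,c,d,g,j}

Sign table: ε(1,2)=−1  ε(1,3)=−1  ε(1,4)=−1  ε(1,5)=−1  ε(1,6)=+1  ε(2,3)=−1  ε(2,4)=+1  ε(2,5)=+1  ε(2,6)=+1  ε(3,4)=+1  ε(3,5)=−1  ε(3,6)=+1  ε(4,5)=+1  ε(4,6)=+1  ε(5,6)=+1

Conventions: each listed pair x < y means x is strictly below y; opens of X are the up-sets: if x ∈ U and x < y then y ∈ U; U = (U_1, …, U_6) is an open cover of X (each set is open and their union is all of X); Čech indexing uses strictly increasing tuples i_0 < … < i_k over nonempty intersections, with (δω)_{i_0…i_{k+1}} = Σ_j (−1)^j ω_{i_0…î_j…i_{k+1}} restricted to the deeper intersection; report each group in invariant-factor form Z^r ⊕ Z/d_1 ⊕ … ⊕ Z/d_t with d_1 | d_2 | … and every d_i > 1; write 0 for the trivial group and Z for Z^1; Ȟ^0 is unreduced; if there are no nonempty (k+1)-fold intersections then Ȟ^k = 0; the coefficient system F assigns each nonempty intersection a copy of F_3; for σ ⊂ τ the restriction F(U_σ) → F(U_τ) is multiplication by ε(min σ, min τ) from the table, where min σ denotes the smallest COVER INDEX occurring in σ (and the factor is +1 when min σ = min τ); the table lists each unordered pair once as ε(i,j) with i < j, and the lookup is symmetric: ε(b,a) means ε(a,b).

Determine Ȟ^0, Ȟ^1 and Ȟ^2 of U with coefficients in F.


nonempty intersections:
  U12={h,i} U16={t,x,d} U23={q,e} U34={r,z} U45={w,f} U56={b,j}
C dims 6,6; δ0: rk_F3 5
Ȟ^0: (6−5)−0=1 ⇒ Z/3
Ȟ^1: (6−0)−5=1 ⇒ Z/3
Ȟ^2: (0−0)−0=0 ⇒ 0

Ȟ^0 = Z/3, Ȟ^1 = Z/3, Ȟ^2 = 0


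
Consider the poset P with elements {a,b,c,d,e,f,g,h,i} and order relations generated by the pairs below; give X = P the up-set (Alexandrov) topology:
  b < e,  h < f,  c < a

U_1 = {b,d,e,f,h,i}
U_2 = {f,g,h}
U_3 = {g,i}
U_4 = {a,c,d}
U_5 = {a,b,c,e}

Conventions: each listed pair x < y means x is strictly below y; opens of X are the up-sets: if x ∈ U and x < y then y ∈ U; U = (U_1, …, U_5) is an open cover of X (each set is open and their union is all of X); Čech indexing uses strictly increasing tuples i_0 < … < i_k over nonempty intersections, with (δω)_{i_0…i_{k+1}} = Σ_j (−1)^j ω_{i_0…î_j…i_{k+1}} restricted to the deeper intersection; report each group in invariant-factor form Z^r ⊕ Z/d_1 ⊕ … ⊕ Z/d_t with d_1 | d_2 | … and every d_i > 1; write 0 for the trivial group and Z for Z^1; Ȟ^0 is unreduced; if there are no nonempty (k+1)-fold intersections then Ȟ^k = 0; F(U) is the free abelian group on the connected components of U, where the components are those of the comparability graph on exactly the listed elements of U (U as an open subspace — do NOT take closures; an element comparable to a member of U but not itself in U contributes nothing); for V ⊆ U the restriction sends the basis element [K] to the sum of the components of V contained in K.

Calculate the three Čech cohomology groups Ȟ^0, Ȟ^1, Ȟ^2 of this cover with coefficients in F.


Ȟ^0(U;F) ≅ Z^6,  Ȟ^1(U;F) ≅ 0,  Ȟ^2(U;F) ≅ 0

nerve simplices:
  U12={f,h} U13={i} U14={d} U15={b,e} U23={g} U45={a,c}
components per intersection:
  U1: {b,e} {d} {f,h} {i}
  U2: {f,h} {g}
  U3: {g} {i}
  U4: {a,c} {d}
  U5: {a,c} {b,e}
  U12: {f,h}
  U13: {i}
  U14: {d}
  U15: {b,e}
  U23: {g}
  U45: {a,c}
C dims 12,6; δ0: rk 6, SNF 1^6
degree 0: 12−6−0 = 6 → Ȟ^0 ≅ Z^6
degree 1: 6−0−6 = 0 → Ȟ^1 ≅ 0
degree 2: 0−0−0 = 0 → Ȟ^2 ≅ 0


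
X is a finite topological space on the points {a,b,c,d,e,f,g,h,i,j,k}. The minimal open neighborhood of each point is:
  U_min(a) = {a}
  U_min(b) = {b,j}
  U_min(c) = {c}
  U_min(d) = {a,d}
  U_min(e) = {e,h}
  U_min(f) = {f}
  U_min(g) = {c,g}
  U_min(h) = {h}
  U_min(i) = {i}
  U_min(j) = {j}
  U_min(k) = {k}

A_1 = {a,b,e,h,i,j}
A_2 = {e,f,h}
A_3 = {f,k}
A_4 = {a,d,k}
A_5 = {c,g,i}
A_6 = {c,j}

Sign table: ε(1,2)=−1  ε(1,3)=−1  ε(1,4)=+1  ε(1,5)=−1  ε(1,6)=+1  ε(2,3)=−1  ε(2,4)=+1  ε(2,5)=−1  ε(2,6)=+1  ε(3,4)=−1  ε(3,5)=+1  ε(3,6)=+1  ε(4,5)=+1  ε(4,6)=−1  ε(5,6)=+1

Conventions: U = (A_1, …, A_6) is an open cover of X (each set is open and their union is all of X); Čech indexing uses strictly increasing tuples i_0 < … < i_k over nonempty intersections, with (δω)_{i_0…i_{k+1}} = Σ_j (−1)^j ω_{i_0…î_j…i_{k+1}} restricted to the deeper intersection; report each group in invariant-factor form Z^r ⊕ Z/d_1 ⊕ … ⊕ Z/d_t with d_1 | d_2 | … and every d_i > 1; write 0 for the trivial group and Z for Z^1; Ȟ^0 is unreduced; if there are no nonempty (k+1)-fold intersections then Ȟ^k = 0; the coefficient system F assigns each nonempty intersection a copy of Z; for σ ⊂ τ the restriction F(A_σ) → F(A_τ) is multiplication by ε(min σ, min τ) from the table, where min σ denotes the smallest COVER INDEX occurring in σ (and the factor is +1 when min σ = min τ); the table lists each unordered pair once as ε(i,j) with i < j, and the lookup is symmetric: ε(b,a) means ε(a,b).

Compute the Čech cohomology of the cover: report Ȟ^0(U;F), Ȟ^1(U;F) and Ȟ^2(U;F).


nerve of the cover:
  A12={e,h} A14={a} A15={i} A16={j} A23={f} A34={k} A56={c}
C dims 6,7; δ0: rk 6, SNF 1^5·2
Ȟ^0 = (6 − 6) − 0 = 0, so Ȟ^0 ≅ 0
Ȟ^1 = (7 − 0) − 6 = 1 plus torsion [2], so Ȟ^1 ≅ Z ⊕ Z/2
Ȟ^2 = (0 − 0) − 0 = 0, so Ȟ^2 ≅ 0

Ȟ^0 ≅ 0; Ȟ^1 ≅ Z ⊕ Z/2; Ȟ^2 ≅ 0


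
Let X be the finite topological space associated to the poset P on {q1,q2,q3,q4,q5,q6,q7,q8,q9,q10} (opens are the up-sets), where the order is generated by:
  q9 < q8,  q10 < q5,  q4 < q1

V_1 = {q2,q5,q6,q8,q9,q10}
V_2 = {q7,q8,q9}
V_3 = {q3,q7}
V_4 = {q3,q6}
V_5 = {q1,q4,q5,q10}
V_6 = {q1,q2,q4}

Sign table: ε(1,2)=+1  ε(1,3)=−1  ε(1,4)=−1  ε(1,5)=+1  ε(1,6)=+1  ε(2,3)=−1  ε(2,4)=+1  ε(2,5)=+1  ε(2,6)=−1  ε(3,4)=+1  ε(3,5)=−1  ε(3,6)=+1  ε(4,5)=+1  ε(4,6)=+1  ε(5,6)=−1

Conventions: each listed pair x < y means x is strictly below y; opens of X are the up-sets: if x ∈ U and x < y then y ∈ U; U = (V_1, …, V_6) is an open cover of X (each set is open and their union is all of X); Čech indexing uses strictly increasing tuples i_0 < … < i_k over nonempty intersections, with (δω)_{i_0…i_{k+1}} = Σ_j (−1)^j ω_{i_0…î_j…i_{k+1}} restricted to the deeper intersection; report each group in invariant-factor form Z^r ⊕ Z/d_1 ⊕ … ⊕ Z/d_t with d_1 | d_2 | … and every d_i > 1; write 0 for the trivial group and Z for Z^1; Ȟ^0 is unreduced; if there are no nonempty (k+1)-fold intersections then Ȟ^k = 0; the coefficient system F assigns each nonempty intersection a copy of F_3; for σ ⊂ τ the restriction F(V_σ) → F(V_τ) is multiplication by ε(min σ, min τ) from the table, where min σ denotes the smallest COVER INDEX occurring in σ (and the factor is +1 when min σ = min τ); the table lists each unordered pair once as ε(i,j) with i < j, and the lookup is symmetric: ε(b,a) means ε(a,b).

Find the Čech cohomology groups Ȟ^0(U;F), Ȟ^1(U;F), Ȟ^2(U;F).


nonempty overlaps:
  V12={q8,q9} V14={q6} V15={q5,q10} V16={q2} V23={q7} V34={q3} V56={q1,q4}
C dims 6,7; δ0: rk_F3 6
degree 0: 6−6−0 = 0 → Ȟ^0 ≅ 0
degree 1: 7−0−6 = 1 → Ȟ^1 ≅ Z/3
degree 2: 0−0−0 = 0 → Ȟ^2 ≅ 0

Ȟ^0 = 0,  Ȟ^1 = Z/3,  Ȟ^2 = 0
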